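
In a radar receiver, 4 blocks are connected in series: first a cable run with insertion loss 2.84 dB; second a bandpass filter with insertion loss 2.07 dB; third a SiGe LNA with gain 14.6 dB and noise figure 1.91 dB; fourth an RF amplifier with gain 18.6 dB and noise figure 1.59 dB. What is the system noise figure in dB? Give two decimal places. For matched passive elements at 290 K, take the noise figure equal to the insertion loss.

6.86 dB

Convert to linear (a loss of L dB is a gain of −L dB): F_i = 10^(NF_i/10), G_i = 10^(G_i,dB/10)
  Stage 1: F_1 = 10^(2.84/10) = 1.923, G_1 = 10^(−2.84/10) = 0.5200
  Stage 2: F_2 = 10^(2.07/10) = 1.611, G_2 = 10^(−2.07/10) = 0.6209
  Stage 3: F_3 = 10^(1.91/10) = 1.552, G_3 = 10^(14.6/10) = 28.84
  Stage 4: F_4 = 10^(1.59/10) = 1.442, G_4 = 10^(18.6/10) = 72.44
Friis cascade:
  F = 1.923 + (1.611 − 1)/0.5200 + (1.552 − 1)/0.3228 + (1.442 − 1)/9.311 = 4.856
NF = 10 log₁₀(4.856) = 6.86 dB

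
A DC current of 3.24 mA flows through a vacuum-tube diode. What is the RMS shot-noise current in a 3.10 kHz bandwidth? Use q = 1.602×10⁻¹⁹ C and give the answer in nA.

1.79 nA

I_n = √(2qI·B)
2qI·B = 2 × 1.602×10⁻¹⁹ × 3.24×10⁻³ × 3.10×10³ = 3.22×10⁻¹⁸ A²
I_n = √(3.22×10⁻¹⁸) = 1.79×10⁻⁹ A = 1.79 nA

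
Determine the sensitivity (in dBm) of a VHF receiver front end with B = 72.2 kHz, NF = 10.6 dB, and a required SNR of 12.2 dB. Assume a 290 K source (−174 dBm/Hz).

−102.6 dBm

Sensitivity = −174 + 10 log₁₀(B) + NF + SNR_min
= −174 + 48.59 + 10.6 + 12.2
= −102.61 dBm → −102.6 dBm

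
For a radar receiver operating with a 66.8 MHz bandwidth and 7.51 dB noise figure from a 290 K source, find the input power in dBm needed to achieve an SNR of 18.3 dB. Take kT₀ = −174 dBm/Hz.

Sensitivity = −174 + 10 log₁₀(B) + NF + SNR_min
= −174 + 78.25 + 7.51 + 18.3
= −69.94 dBm → −69.9 dBm

−69.9 dBm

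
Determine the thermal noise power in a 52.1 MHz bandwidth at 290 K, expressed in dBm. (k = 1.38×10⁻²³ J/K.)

−96.8 dBm

P_n = kTB = 1.38×10⁻²³ × 290 × 5.21×10⁷ = 2.09×10⁻¹³ W
In dBm: 10 log₁₀(2.09×10⁻¹³ / 10⁻³) = −96.8 dBm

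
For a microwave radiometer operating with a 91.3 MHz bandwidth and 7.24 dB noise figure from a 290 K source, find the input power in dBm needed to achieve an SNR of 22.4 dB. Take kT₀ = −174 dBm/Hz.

Sensitivity = −174 + 10 log₁₀(B) + NF + SNR_min
= −174 + 79.6 + 7.24 + 22.4
= −64.76 dBm → −64.8 dBm

−64.8 dBm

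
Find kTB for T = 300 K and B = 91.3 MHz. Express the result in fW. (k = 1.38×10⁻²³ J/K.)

378 fW

P_n = kTB = 1.38×10⁻²³ × 300 × 9.13×10⁷ = 3.78×10⁻¹³ W = 378 fW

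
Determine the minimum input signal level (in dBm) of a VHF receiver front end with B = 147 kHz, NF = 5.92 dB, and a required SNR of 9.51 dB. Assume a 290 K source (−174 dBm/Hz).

−106.9 dBm

Sensitivity = −174 + 10 log₁₀(B) + NF + SNR_min
= −174 + 51.67 + 5.92 + 9.51
= −106.90 dBm → −106.9 dBm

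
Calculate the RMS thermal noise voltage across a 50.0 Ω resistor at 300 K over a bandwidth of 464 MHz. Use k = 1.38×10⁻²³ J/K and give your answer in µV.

V_n = √(4kTRB)
4kTRB = 4 × 1.38×10⁻²³ × 300 × 5.00×10¹ × 4.64×10⁸ = 3.84×10⁻¹⁰ V²
V_n = √(3.84×10⁻¹⁰) = 1.96×10⁻⁵ V = 19.6 µV

19.6 µV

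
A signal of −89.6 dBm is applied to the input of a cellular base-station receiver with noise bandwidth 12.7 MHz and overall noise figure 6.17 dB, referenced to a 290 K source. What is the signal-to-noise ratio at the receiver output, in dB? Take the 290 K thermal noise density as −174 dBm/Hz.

Noise floor: N = −174 + 10 log₁₀(B) + NF
10 log₁₀(1.27×10⁷) = 71.04 dB
N = −174 + 71.04 + 6.17 = −96.79 dBm
SNR = P_sig − N = −89.6 − (−96.79) = 7.19 dB → 7.2 dB

7.2 dB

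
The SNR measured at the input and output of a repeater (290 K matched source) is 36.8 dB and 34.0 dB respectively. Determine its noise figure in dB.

2.8 dB

NF (dB) = SNR_in(dB) − SNR_out(dB) when the source is at T₀
NF = 36.8 − 34.0 = 2.8 dB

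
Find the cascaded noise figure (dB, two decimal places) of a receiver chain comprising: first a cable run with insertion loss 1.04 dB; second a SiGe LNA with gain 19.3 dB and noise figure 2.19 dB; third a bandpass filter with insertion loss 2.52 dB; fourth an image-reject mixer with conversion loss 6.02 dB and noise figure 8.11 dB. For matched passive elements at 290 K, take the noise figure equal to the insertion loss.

3.54 dB

Convert to linear (a loss of L dB is a gain of −L dB): F_i = 10^(NF_i/10), G_i = 10^(G_i,dB/10)
  Stage 1: F_1 = 10^(1.04/10) = 1.271, G_1 = 10^(−1.04/10) = 0.7870
  Stage 2: F_2 = 10^(2.19/10) = 1.656, G_2 = 10^(19.3/10) = 85.11
  Stage 3: F_3 = 10^(2.52/10) = 1.786, G_3 = 10^(−2.52/10) = 0.5598
  Stage 4: F_4 = 10^(8.11/10) = 6.471, G_4 = 10^(−6.02/10) = 0.2500
Friis cascade:
  F = 1.271 + (1.656 − 1)/0.7870 + (1.786 − 1)/66.99 + (6.471 − 1)/37.50 = 2.261
NF = 10 log₁₀(2.261) = 3.54 dB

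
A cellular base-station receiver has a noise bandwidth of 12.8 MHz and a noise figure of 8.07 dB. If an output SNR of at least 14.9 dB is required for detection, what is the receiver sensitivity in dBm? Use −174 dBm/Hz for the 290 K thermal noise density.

Sensitivity = −174 + 10 log₁₀(B) + NF + SNR_min
= −174 + 71.07 + 8.07 + 14.9
= −79.96 dBm → −80.0 dBm

−80.0 dBm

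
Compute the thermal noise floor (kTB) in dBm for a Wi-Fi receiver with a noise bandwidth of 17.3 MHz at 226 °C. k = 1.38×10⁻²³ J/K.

−99.2 dBm

T = 226 °C + 273.15 = 499.15 K
P_n = kTB = 1.38×10⁻²³ × 499.15 × 1.73×10⁷ = 1.19×10⁻¹³ W
In dBm: 10 log₁₀(1.19×10⁻¹³ / 10⁻³) = −99.2 dBm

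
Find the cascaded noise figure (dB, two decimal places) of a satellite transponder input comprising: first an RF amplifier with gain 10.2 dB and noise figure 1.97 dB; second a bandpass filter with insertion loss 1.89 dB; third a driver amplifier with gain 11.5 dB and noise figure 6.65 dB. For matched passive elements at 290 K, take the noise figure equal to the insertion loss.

Convert to linear (a loss of L dB is a gain of −L dB): F_i = 10^(NF_i/10), G_i = 10^(G_i,dB/10)
  Stage 1: F_1 = 10^(1.97/10) = 1.574, G_1 = 10^(10.2/10) = 10.47
  Stage 2: F_2 = 10^(1.89/10) = 1.545, G_2 = 10^(−1.89/10) = 0.6471
  Stage 3: F_3 = 10^(6.65/10) = 4.624, G_3 = 10^(11.5/10) = 14.13
Friis cascade:
  F = 1.574 + (1.545 − 1)/10.47 + (4.624 − 1)/6.776 = 2.161
NF = 10 log₁₀(2.161) = 3.35 dB

3.35 dB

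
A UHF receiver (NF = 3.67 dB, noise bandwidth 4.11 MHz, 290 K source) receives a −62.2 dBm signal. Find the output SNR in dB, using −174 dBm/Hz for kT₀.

Noise floor: N = −174 + 10 log₁₀(B) + NF
10 log₁₀(4.11×10⁶) = 66.14 dB
N = −174 + 66.14 + 3.67 = −104.19 dBm
SNR = P_sig − N = −62.2 − (−104.19) = 41.99 dB → 42.0 dB

42.0 dB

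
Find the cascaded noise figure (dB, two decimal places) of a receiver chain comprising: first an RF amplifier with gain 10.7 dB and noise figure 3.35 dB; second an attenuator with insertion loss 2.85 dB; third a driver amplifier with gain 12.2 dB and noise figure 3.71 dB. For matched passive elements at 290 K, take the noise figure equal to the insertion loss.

Convert to linear (a loss of L dB is a gain of −L dB): F_i = 10^(NF_i/10), G_i = 10^(G_i,dB/10)
  Stage 1: F_1 = 10^(3.35/10) = 2.163, G_1 = 10^(10.7/10) = 11.75
  Stage 2: F_2 = 10^(2.85/10) = 1.928, G_2 = 10^(−2.85/10) = 0.5188
  Stage 3: F_3 = 10^(3.71/10) = 2.350, G_3 = 10^(12.2/10) = 16.60
Friis cascade:
  F = 2.163 + (1.928 − 1)/11.75 + (2.350 − 1)/6.095 = 2.463
NF = 10 log₁₀(2.463) = 3.91 dB

3.91 dB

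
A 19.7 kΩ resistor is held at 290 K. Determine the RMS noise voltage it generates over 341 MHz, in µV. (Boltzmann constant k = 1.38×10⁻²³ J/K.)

V_n = √(4kTRB)
4kTRB = 4 × 1.38×10⁻²³ × 290 × 1.97×10⁴ × 3.41×10⁸ = 1.08×10⁻⁷ V²
V_n = √(1.08×10⁻⁷) = 3.28×10⁻⁴ V = 328 µV

328 µV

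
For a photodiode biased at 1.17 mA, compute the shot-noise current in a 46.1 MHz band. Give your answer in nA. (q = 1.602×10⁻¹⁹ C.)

131 nA

I_n = √(2qI·B)
2qI·B = 2 × 1.602×10⁻¹⁹ × 1.17×10⁻³ × 4.61×10⁷ = 1.73×10⁻¹⁴ A²
I_n = √(1.73×10⁻¹⁴) = 1.31×10⁻⁷ A = 131 nA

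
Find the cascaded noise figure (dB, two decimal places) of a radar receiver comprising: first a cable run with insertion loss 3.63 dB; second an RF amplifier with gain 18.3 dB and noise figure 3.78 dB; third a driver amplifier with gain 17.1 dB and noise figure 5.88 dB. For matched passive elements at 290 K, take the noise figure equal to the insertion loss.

Convert to linear (a loss of L dB is a gain of −L dB): F_i = 10^(NF_i/10), G_i = 10^(G_i,dB/10)
  Stage 1: F_1 = 10^(3.63/10) = 2.307, G_1 = 10^(−3.63/10) = 0.4335
  Stage 2: F_2 = 10^(3.78/10) = 2.388, G_2 = 10^(18.3/10) = 67.61
  Stage 3: F_3 = 10^(5.88/10) = 3.873, G_3 = 10^(17.1/10) = 51.29
Friis cascade:
  F = 2.307 + (2.388 − 1)/0.4335 + (3.873 − 1)/29.31 = 5.606
NF = 10 log₁₀(5.606) = 7.49 dB

7.49 dB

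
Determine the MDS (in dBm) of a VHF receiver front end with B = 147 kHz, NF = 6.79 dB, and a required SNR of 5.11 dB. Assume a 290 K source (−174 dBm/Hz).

Sensitivity = −174 + 10 log₁₀(B) + NF + SNR_min
= −174 + 51.67 + 6.79 + 5.11
= −110.43 dBm → −110.4 dBm

−110.4 dBm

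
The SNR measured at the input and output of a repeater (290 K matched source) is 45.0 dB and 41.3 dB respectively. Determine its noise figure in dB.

3.7 dB

NF (dB) = SNR_in(dB) − SNR_out(dB) when the source is at T₀
NF = 45.0 − 41.3 = 3.7 dB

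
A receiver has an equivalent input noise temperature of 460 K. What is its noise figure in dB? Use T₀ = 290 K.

4.13 dB

F = 1 + T_e/T₀ = 1 + 460/290 = 2.58621
NF = 10 log₁₀(2.58621) = 4.13 dB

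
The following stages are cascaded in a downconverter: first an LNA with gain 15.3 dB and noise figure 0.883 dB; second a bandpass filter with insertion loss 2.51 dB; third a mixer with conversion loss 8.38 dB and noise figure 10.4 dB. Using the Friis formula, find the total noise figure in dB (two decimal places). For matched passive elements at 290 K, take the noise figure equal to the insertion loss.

2.49 dB

Convert to linear (a loss of L dB is a gain of −L dB): F_i = 10^(NF_i/10), G_i = 10^(G_i,dB/10)
  Stage 1: F_1 = 10^(0.883/10) = 1.225, G_1 = 10^(15.3/10) = 33.88
  Stage 2: F_2 = 10^(2.51/10) = 1.782, G_2 = 10^(−2.51/10) = 0.5610
  Stage 3: F_3 = 10^(10.4/10) = 10.96, G_3 = 10^(−8.38/10) = 0.1452
Friis cascade:
  F = 1.225 + (1.782 − 1)/33.88 + (10.96 − 1)/19.01 = 1.773
NF = 10 log₁₀(1.773) = 2.49 dB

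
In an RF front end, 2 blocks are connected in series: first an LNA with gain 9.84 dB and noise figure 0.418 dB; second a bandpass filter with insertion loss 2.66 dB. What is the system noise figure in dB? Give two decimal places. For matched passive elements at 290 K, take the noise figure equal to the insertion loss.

0.75 dB

Convert to linear (a loss of L dB is a gain of −L dB): F_i = 10^(NF_i/10), G_i = 10^(G_i,dB/10)
  Stage 1: F_1 = 10^(0.418/10) = 1.101, G_1 = 10^(9.84/10) = 9.638
  Stage 2: F_2 = 10^(2.66/10) = 1.845, G_2 = 10^(−2.66/10) = 0.5420
Friis cascade:
  F = 1.101 + (1.845 − 1)/9.638 = 1.189
NF = 10 log₁₀(1.189) = 0.75 dB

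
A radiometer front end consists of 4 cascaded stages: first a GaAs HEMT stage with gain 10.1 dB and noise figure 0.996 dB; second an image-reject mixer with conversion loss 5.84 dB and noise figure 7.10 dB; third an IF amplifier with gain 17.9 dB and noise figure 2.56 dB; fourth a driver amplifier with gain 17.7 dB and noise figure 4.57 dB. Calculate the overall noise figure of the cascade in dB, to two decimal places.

Convert to linear (a loss of L dB is a gain of −L dB): F_i = 10^(NF_i/10), G_i = 10^(G_i,dB/10)
  Stage 1: F_1 = 10^(0.996/10) = 1.258, G_1 = 10^(10.1/10) = 10.23
  Stage 2: F_2 = 10^(7.10/10) = 5.129, G_2 = 10^(−5.84/10) = 0.2606
  Stage 3: F_3 = 10^(2.56/10) = 1.803, G_3 = 10^(17.9/10) = 61.66
  Stage 4: F_4 = 10^(4.57/10) = 2.864, G_4 = 10^(17.7/10) = 58.88
Friis cascade:
  F = 1.258 + (5.129 − 1)/10.23 + (1.803 − 1)/2.667 + (2.864 − 1)/164.4 = 1.974
NF = 10 log₁₀(1.974) = 2.95 dB

2.95 dB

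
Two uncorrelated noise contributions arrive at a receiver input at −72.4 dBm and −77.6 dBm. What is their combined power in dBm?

−71.3 dBm

Convert to linear, add, convert back:
P₁ = 5.75×10⁻¹¹ W, P₂ = 1.74×10⁻¹¹ W
P_tot = 7.49×10⁻¹¹ W → 10 log₁₀(P_tot / 10⁻³) = −71.3 dBm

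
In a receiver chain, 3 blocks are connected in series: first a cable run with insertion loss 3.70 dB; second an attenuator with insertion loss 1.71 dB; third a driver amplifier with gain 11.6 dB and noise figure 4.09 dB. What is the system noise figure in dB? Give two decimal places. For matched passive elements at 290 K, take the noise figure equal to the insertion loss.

9.50 dB

Convert to linear (a loss of L dB is a gain of −L dB): F_i = 10^(NF_i/10), G_i = 10^(G_i,dB/10)
  Stage 1: F_1 = 10^(3.70/10) = 2.344, G_1 = 10^(−3.70/10) = 0.4266
  Stage 2: F_2 = 10^(1.71/10) = 1.483, G_2 = 10^(−1.71/10) = 0.6745
  Stage 3: F_3 = 10^(4.09/10) = 2.564, G_3 = 10^(11.6/10) = 14.45
Friis cascade:
  F = 2.344 + (1.483 − 1)/0.4266 + (2.564 − 1)/0.2877 = 8.913
NF = 10 log₁₀(8.913) = 9.50 dB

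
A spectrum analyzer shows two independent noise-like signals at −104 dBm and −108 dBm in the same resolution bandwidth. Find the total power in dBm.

−102.5 dBm

Convert to linear, add, convert back:
P₁ = 3.98×10⁻¹⁴ W, P₂ = 1.58×10⁻¹⁴ W
P_tot = 5.57×10⁻¹⁴ W → 10 log₁₀(P_tot / 10⁻³) = −102.5 dBm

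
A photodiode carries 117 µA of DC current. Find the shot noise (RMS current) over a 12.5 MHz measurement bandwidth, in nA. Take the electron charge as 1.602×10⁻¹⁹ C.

21.6 nA

I_n = √(2qI·B)
2qI·B = 2 × 1.602×10⁻¹⁹ × 1.17×10⁻⁴ × 1.25×10⁷ = 4.69×10⁻¹⁶ A²
I_n = √(4.69×10⁻¹⁶) = 2.16×10⁻⁸ A = 21.6 nA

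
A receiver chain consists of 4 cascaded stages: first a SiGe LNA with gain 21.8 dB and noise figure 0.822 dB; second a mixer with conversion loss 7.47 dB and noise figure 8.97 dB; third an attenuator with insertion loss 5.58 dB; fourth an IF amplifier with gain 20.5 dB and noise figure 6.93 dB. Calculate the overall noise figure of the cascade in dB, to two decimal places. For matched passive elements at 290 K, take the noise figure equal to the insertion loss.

Convert to linear (a loss of L dB is a gain of −L dB): F_i = 10^(NF_i/10), G_i = 10^(G_i,dB/10)
  Stage 1: F_1 = 10^(0.822/10) = 1.208, G_1 = 10^(21.8/10) = 151.4
  Stage 2: F_2 = 10^(8.97/10) = 7.889, G_2 = 10^(−7.47/10) = 0.1791
  Stage 3: F_3 = 10^(5.58/10) = 3.614, G_3 = 10^(−5.58/10) = 0.2767
  Stage 4: F_4 = 10^(6.93/10) = 4.932, G_4 = 10^(20.5/10) = 112.2
Friis cascade:
  F = 1.208 + (7.889 − 1)/151.4 + (3.614 − 1)/27.10 + (4.932 − 1)/7.499 = 1.875
NF = 10 log₁₀(1.875) = 2.73 dB

2.73 dB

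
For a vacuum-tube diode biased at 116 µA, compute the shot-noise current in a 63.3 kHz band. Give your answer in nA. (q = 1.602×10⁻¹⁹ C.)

I_n = √(2qI·B)
2qI·B = 2 × 1.602×10⁻¹⁹ × 1.16×10⁻⁴ × 6.33×10⁴ = 2.35×10⁻¹⁸ A²
I_n = √(2.35×10⁻¹⁸) = 1.53×10⁻⁹ A = 1.53 nA

1.53 nA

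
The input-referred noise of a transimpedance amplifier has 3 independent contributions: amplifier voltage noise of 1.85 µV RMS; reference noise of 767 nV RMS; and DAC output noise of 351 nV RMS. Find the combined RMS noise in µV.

2.03 µV

Uncorrelated sources add in power (mean-square): V_tot = √(ΣV_i²)
V_tot = √[(1.85×10⁻⁶)² + (7.67×10⁻⁷)² + (3.51×10⁻⁷)²] = 2.03×10⁻⁶ V = 2.03 µV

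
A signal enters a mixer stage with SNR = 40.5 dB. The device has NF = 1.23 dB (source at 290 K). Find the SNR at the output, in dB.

39.27 dB

By definition F = SNR_in/SNR_out, so in dB: SNR_out = SNR_in − NF
SNR_out = 40.5 − 1.23 = 39.27 dB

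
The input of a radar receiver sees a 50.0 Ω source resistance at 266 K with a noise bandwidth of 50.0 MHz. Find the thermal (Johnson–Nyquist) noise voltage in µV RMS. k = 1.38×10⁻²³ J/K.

V_n = √(4kTRB)
4kTRB = 4 × 1.38×10⁻²³ × 266 × 5.00×10¹ × 5.00×10⁷ = 3.67×10⁻¹¹ V²
V_n = √(3.67×10⁻¹¹) = 6.06×10⁻⁶ V = 6.06 µV

6.06 µV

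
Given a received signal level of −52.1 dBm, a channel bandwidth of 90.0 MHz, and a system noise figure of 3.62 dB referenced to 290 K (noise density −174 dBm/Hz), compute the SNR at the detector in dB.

38.7 dB

Noise floor: N = −174 + 10 log₁₀(B) + NF
10 log₁₀(9.00×10⁷) = 79.54 dB
N = −174 + 79.54 + 3.62 = −90.84 dBm
SNR = P_sig − N = −52.1 − (−90.84) = 38.74 dB → 38.7 dB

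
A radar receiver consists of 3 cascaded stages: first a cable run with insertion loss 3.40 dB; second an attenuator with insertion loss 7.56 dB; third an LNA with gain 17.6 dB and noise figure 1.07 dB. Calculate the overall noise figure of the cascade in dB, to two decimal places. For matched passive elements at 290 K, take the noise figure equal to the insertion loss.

12.03 dB

Convert to linear (a loss of L dB is a gain of −L dB): F_i = 10^(NF_i/10), G_i = 10^(G_i,dB/10)
  Stage 1: F_1 = 10^(3.40/10) = 2.188, G_1 = 10^(−3.40/10) = 0.4571
  Stage 2: F_2 = 10^(7.56/10) = 5.702, G_2 = 10^(−7.56/10) = 0.1754
  Stage 3: F_3 = 10^(1.07/10) = 1.279, G_3 = 10^(17.6/10) = 57.54
Friis cascade:
  F = 2.188 + (5.702 − 1)/0.4571 + (1.279 − 1)/0.08017 = 15.96
NF = 10 log₁₀(15.96) = 12.03 dB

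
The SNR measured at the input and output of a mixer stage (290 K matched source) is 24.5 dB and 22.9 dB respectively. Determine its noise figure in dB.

1.6 dB

NF (dB) = SNR_in(dB) − SNR_out(dB) when the source is at T₀
NF = 24.5 − 22.9 = 1.6 dB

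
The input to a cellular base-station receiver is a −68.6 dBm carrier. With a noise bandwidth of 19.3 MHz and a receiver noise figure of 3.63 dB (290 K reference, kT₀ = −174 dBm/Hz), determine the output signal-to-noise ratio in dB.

28.9 dB

Noise floor: N = −174 + 10 log₁₀(B) + NF
10 log₁₀(1.93×10⁷) = 72.86 dB
N = −174 + 72.86 + 3.63 = −97.51 dBm
SNR = P_sig − N = −68.6 − (−97.51) = 28.91 dB → 28.9 dB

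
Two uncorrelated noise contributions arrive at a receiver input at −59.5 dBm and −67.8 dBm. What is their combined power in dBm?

Convert to linear, add, convert back:
P₁ = 1.12×10⁻⁹ W, P₂ = 1.66×10⁻¹⁰ W
P_tot = 1.29×10⁻⁹ W → 10 log₁₀(P_tot / 10⁻³) = −58.9 dBm

−58.9 dBm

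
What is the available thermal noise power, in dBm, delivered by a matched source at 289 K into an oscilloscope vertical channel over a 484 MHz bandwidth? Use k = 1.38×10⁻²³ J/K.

−87.1 dBm

P_n = kTB = 1.38×10⁻²³ × 289 × 4.84×10⁸ = 1.93×10⁻¹² W
In dBm: 10 log₁₀(1.93×10⁻¹² / 10⁻³) = −87.1 dBm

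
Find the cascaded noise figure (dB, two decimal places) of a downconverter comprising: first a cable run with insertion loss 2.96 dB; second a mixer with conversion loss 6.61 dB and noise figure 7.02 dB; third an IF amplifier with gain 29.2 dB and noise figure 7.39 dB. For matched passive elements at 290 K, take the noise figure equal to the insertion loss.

17.04 dB

Convert to linear (a loss of L dB is a gain of −L dB): F_i = 10^(NF_i/10), G_i = 10^(G_i,dB/10)
  Stage 1: F_1 = 10^(2.96/10) = 1.977, G_1 = 10^(−2.96/10) = 0.5058
  Stage 2: F_2 = 10^(7.02/10) = 5.035, G_2 = 10^(−6.61/10) = 0.2183
  Stage 3: F_3 = 10^(7.39/10) = 5.483, G_3 = 10^(29.2/10) = 831.8
Friis cascade:
  F = 1.977 + (5.035 − 1)/0.5058 + (5.483 − 1)/0.1104 = 50.56
NF = 10 log₁₀(50.56) = 17.04 dB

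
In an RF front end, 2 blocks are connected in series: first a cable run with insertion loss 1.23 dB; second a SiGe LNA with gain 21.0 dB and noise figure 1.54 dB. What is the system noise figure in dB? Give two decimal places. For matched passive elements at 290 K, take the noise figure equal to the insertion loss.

2.77 dB

Convert to linear (a loss of L dB is a gain of −L dB): F_i = 10^(NF_i/10), G_i = 10^(G_i,dB/10)
  Stage 1: F_1 = 10^(1.23/10) = 1.327, G_1 = 10^(−1.23/10) = 0.7534
  Stage 2: F_2 = 10^(1.54/10) = 1.426, G_2 = 10^(21.0/10) = 125.9
Friis cascade:
  F = 1.327 + (1.426 − 1)/0.7534 = 1.892
NF = 10 log₁₀(1.892) = 2.77 dB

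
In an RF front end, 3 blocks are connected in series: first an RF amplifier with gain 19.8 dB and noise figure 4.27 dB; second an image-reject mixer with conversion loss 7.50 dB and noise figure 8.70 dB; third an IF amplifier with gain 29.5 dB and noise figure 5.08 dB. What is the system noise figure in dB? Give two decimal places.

Convert to linear (a loss of L dB is a gain of −L dB): F_i = 10^(NF_i/10), G_i = 10^(G_i,dB/10)
  Stage 1: F_1 = 10^(4.27/10) = 2.673, G_1 = 10^(19.8/10) = 95.50
  Stage 2: F_2 = 10^(8.70/10) = 7.413, G_2 = 10^(−7.50/10) = 0.1778
  Stage 3: F_3 = 10^(5.08/10) = 3.221, G_3 = 10^(29.5/10) = 891.3
Friis cascade:
  F = 2.673 + (7.413 − 1)/95.50 + (3.221 − 1)/16.98 = 2.871
NF = 10 log₁₀(2.871) = 4.58 dB

4.58 dB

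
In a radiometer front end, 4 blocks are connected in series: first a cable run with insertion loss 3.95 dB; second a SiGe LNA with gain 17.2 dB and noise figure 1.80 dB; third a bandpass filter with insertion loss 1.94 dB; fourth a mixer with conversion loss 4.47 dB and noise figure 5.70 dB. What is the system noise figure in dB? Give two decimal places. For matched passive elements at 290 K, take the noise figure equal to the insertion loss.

Convert to linear (a loss of L dB is a gain of −L dB): F_i = 10^(NF_i/10), G_i = 10^(G_i,dB/10)
  Stage 1: F_1 = 10^(3.95/10) = 2.483, G_1 = 10^(−3.95/10) = 0.4027
  Stage 2: F_2 = 10^(1.80/10) = 1.514, G_2 = 10^(17.2/10) = 52.48
  Stage 3: F_3 = 10^(1.94/10) = 1.563, G_3 = 10^(−1.94/10) = 0.6397
  Stage 4: F_4 = 10^(5.70/10) = 3.715, G_4 = 10^(−4.47/10) = 0.3573
Friis cascade:
  F = 2.483 + (1.514 − 1)/0.4027 + (1.563 − 1)/21.13 + (3.715 − 1)/13.52 = 3.986
NF = 10 log₁₀(3.986) = 6.01 dB

6.01 dB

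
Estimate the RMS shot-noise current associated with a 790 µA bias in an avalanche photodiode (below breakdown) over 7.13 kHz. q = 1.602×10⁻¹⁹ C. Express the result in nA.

1.34 nA

I_n = √(2qI·B)
2qI·B = 2 × 1.602×10⁻¹⁹ × 7.90×10⁻⁴ × 7.13×10³ = 1.80×10⁻¹⁸ A²
I_n = √(1.80×10⁻¹⁸) = 1.34×10⁻⁹ A = 1.34 nA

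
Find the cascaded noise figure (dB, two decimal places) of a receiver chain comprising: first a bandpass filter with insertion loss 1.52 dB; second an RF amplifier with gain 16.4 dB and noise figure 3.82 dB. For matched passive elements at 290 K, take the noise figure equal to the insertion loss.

5.34 dB

Convert to linear (a loss of L dB is a gain of −L dB): F_i = 10^(NF_i/10), G_i = 10^(G_i,dB/10)
  Stage 1: F_1 = 10^(1.52/10) = 1.419, G_1 = 10^(−1.52/10) = 0.7047
  Stage 2: F_2 = 10^(3.82/10) = 2.410, G_2 = 10^(16.4/10) = 43.65
Friis cascade:
  F = 1.419 + (2.410 − 1)/0.7047 = 3.420
NF = 10 log₁₀(3.420) = 5.34 dB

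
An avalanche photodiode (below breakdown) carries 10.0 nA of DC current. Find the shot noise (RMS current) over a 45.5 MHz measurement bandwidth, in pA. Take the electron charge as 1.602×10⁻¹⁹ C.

382 pA

I_n = √(2qI·B)
2qI·B = 2 × 1.602×10⁻¹⁹ × 1.00×10⁻⁸ × 4.55×10⁷ = 1.46×10⁻¹⁹ A²
I_n = √(1.46×10⁻¹⁹) = 3.82×10⁻¹⁰ A = 382 pA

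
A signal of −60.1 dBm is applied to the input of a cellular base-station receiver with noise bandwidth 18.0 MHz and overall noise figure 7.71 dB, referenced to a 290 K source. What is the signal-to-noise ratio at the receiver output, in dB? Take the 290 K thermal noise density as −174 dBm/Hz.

Noise floor: N = −174 + 10 log₁₀(B) + NF
10 log₁₀(1.80×10⁷) = 72.55 dB
N = −174 + 72.55 + 7.71 = −93.74 dBm
SNR = P_sig − N = −60.1 − (−93.74) = 33.64 dB → 33.6 dB

33.6 dB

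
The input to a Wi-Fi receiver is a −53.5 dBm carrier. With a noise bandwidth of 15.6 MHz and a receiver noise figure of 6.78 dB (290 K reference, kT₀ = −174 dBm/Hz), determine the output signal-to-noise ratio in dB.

41.8 dB

Noise floor: N = −174 + 10 log₁₀(B) + NF
10 log₁₀(1.56×10⁷) = 71.93 dB
N = −174 + 71.93 + 6.78 = −95.29 dBm
SNR = P_sig − N = −53.5 − (−95.29) = 41.79 dB → 41.8 dB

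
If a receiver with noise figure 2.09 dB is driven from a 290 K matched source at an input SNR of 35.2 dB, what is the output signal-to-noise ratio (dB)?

33.11 dB

By definition F = SNR_in/SNR_out, so in dB: SNR_out = SNR_in − NF
SNR_out = 35.2 − 2.09 = 33.11 dB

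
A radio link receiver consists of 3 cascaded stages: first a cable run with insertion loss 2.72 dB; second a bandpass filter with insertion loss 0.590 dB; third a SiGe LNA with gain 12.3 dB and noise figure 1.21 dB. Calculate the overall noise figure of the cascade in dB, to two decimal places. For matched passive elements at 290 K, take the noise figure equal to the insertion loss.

Convert to linear (a loss of L dB is a gain of −L dB): F_i = 10^(NF_i/10), G_i = 10^(G_i,dB/10)
  Stage 1: F_1 = 10^(2.72/10) = 1.871, G_1 = 10^(−2.72/10) = 0.5346
  Stage 2: F_2 = 10^(0.590/10) = 1.146, G_2 = 10^(−0.590/10) = 0.8730
  Stage 3: F_3 = 10^(1.21/10) = 1.321, G_3 = 10^(12.3/10) = 16.98
Friis cascade:
  F = 1.871 + (1.146 − 1)/0.5346 + (1.321 − 1)/0.4667 = 2.831
NF = 10 log₁₀(2.831) = 4.52 dB

4.52 dB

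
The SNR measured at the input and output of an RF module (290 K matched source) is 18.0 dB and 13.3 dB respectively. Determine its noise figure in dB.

4.7 dB

NF (dB) = SNR_in(dB) − SNR_out(dB) when the source is at T₀
NF = 18.0 − 13.3 = 4.7 dB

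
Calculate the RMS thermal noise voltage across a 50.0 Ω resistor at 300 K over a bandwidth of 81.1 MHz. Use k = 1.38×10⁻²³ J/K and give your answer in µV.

V_n = √(4kTRB)
4kTRB = 4 × 1.38×10⁻²³ × 300 × 5.00×10¹ × 8.11×10⁷ = 6.72×10⁻¹¹ V²
V_n = √(6.72×10⁻¹¹) = 8.19×10⁻⁶ V = 8.19 µV

8.19 µV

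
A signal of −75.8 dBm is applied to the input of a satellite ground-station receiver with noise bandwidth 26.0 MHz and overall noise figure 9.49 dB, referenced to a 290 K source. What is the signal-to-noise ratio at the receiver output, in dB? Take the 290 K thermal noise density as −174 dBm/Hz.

Noise floor: N = −174 + 10 log₁₀(B) + NF
10 log₁₀(2.60×10⁷) = 74.15 dB
N = −174 + 74.15 + 9.49 = −90.36 dBm
SNR = P_sig − N = −75.8 − (−90.36) = 14.56 dB → 14.6 dB

14.6 dB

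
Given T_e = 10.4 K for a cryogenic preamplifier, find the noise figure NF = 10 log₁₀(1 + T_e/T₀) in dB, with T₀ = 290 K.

F = 1 + T_e/T₀ = 1 + 10.4/290 = 1.03586
NF = 10 log₁₀(1.03586) = 0.153 dB

0.153 dB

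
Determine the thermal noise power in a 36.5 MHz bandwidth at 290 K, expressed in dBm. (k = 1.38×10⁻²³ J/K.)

P_n = kTB = 1.38×10⁻²³ × 290 × 3.65×10⁷ = 1.46×10⁻¹³ W
In dBm: 10 log₁₀(1.46×10⁻¹³ / 10⁻³) = −98.4 dBm

−98.4 dBm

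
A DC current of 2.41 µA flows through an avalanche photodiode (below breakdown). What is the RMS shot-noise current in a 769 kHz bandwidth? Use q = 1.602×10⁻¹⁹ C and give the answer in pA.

I_n = √(2qI·B)
2qI·B = 2 × 1.602×10⁻¹⁹ × 2.41×10⁻⁶ × 7.69×10⁵ = 5.94×10⁻¹⁹ A²
I_n = √(5.94×10⁻¹⁹) = 7.71×10⁻¹⁰ A = 771 pA

771 pA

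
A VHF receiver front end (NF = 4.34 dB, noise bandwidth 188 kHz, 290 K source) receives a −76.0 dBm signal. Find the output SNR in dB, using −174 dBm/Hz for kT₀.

40.9 dB

Noise floor: N = −174 + 10 log₁₀(B) + NF
10 log₁₀(1.88×10⁵) = 52.74 dB
N = −174 + 52.74 + 4.34 = −116.92 dBm
SNR = P_sig − N = −76.0 − (−116.92) = 40.92 dB → 40.9 dB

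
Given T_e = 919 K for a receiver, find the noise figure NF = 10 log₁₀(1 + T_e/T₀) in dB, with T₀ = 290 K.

F = 1 + T_e/T₀ = 1 + 919/290 = 4.16897
NF = 10 log₁₀(4.16897) = 6.20 dB

6.20 dB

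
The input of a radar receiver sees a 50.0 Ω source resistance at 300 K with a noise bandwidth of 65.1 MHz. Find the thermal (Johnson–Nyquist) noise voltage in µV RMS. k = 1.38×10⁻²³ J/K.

V_n = √(4kTRB)
4kTRB = 4 × 1.38×10⁻²³ × 300 × 5.00×10¹ × 6.51×10⁷ = 5.39×10⁻¹¹ V²
V_n = √(5.39×10⁻¹¹) = 7.34×10⁻⁶ V = 7.34 µV

7.34 µV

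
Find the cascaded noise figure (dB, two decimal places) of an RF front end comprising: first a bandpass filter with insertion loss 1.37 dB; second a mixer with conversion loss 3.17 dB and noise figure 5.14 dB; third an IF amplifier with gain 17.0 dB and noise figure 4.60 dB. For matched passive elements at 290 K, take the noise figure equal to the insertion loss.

9.93 dB

Convert to linear (a loss of L dB is a gain of −L dB): F_i = 10^(NF_i/10), G_i = 10^(G_i,dB/10)
  Stage 1: F_1 = 10^(1.37/10) = 1.371, G_1 = 10^(−1.37/10) = 0.7295
  Stage 2: F_2 = 10^(5.14/10) = 3.266, G_2 = 10^(−3.17/10) = 0.4819
  Stage 3: F_3 = 10^(4.60/10) = 2.884, G_3 = 10^(17.0/10) = 50.12
Friis cascade:
  F = 1.371 + (3.266 − 1)/0.7295 + (2.884 − 1)/0.3516 = 9.836
NF = 10 log₁₀(9.836) = 9.93 dB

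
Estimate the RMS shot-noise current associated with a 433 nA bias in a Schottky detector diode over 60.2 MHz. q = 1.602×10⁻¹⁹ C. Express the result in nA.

I_n = √(2qI·B)
2qI·B = 2 × 1.602×10⁻¹⁹ × 4.33×10⁻⁷ × 6.02×10⁷ = 8.35×10⁻¹⁸ A²
I_n = √(8.35×10⁻¹⁸) = 2.89×10⁻⁹ A = 2.89 nA

2.89 nA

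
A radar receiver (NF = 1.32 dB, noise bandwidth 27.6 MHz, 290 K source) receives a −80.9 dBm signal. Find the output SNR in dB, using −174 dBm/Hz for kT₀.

17.4 dB

Noise floor: N = −174 + 10 log₁₀(B) + NF
10 log₁₀(2.76×10⁷) = 74.41 dB
N = −174 + 74.41 + 1.32 = −98.27 dBm
SNR = P_sig − N = −80.9 − (−98.27) = 17.37 dB → 17.4 dB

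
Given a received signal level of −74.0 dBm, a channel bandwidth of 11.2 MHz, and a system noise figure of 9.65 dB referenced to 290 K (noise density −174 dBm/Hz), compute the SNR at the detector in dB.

Noise floor: N = −174 + 10 log₁₀(B) + NF
10 log₁₀(1.12×10⁷) = 70.49 dB
N = −174 + 70.49 + 9.65 = −93.86 dBm
SNR = P_sig − N = −74.0 − (−93.86) = 19.86 dB → 19.9 dB

19.9 dB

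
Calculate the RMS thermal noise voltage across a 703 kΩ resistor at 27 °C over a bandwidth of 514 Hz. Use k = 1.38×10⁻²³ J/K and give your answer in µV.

2.45 µV

T = 27 °C + 273.15 = 300.15 K
V_n = √(4kTRB)
4kTRB = 4 × 1.38×10⁻²³ × 300.15 × 7.03×10⁵ × 5.14×10² = 5.99×10⁻¹² V²
V_n = √(5.99×10⁻¹²) = 2.45×10⁻⁶ V = 2.45 µV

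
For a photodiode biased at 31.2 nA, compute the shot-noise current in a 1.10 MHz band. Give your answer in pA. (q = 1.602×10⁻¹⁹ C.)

105 pA

I_n = √(2qI·B)
2qI·B = 2 × 1.602×10⁻¹⁹ × 3.12×10⁻⁸ × 1.10×10⁶ = 1.10×10⁻²⁰ A²
I_n = √(1.10×10⁻²⁰) = 1.05×10⁻¹⁰ A = 105 pA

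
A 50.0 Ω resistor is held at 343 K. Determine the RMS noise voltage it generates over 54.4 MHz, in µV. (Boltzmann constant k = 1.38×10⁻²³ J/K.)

7.18 µV

V_n = √(4kTRB)
4kTRB = 4 × 1.38×10⁻²³ × 343 × 5.00×10¹ × 5.44×10⁷ = 5.15×10⁻¹¹ V²
V_n = √(5.15×10⁻¹¹) = 7.18×10⁻⁶ V = 7.18 µV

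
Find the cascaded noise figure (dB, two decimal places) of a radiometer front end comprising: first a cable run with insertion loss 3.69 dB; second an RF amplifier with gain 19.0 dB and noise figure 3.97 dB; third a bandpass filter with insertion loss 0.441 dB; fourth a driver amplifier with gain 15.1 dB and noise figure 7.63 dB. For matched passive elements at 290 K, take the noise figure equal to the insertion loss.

Convert to linear (a loss of L dB is a gain of −L dB): F_i = 10^(NF_i/10), G_i = 10^(G_i,dB/10)
  Stage 1: F_1 = 10^(3.69/10) = 2.339, G_1 = 10^(−3.69/10) = 0.4276
  Stage 2: F_2 = 10^(3.97/10) = 2.495, G_2 = 10^(19.0/10) = 79.43
  Stage 3: F_3 = 10^(0.441/10) = 1.107, G_3 = 10^(−0.441/10) = 0.9034
  Stage 4: F_4 = 10^(7.63/10) = 5.794, G_4 = 10^(15.1/10) = 32.36
Friis cascade:
  F = 2.339 + (2.495 − 1)/0.4276 + (1.107 − 1)/33.96 + (5.794 − 1)/30.68 = 5.994
NF = 10 log₁₀(5.994) = 7.78 dB

7.78 dB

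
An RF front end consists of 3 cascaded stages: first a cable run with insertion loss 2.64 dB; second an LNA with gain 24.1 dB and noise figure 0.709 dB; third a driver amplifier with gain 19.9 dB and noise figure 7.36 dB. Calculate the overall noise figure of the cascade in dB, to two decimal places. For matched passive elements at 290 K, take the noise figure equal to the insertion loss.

3.41 dB

Convert to linear (a loss of L dB is a gain of −L dB): F_i = 10^(NF_i/10), G_i = 10^(G_i,dB/10)
  Stage 1: F_1 = 10^(2.64/10) = 1.837, G_1 = 10^(−2.64/10) = 0.5445
  Stage 2: F_2 = 10^(0.709/10) = 1.177, G_2 = 10^(24.1/10) = 257.0
  Stage 3: F_3 = 10^(7.36/10) = 5.445, G_3 = 10^(19.9/10) = 97.72
Friis cascade:
  F = 1.837 + (1.177 − 1)/0.5445 + (5.445 − 1)/140.0 = 2.194
NF = 10 log₁₀(2.194) = 3.41 dB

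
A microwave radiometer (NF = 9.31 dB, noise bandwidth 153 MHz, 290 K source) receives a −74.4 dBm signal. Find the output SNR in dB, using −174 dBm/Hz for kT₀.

Noise floor: N = −174 + 10 log₁₀(B) + NF
10 log₁₀(1.53×10⁸) = 81.85 dB
N = −174 + 81.85 + 9.31 = −82.84 dBm
SNR = P_sig − N = −74.4 − (−82.84) = 8.44 dB → 8.4 dB

8.4 dB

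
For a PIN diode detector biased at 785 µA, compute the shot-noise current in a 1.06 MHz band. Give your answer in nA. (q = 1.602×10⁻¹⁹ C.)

16.3 nA

I_n = √(2qI·B)
2qI·B = 2 × 1.602×10⁻¹⁹ × 7.85×10⁻⁴ × 1.06×10⁶ = 2.67×10⁻¹⁶ A²
I_n = √(2.67×10⁻¹⁶) = 1.63×10⁻⁸ A = 16.3 nA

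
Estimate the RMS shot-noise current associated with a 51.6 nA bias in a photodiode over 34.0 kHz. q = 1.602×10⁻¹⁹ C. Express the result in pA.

I_n = √(2qI·B)
2qI·B = 2 × 1.602×10⁻¹⁹ × 5.16×10⁻⁸ × 3.40×10⁴ = 5.62×10⁻²² A²
I_n = √(5.62×10⁻²²) = 2.37×10⁻¹¹ A = 23.7 pA

23.7 pA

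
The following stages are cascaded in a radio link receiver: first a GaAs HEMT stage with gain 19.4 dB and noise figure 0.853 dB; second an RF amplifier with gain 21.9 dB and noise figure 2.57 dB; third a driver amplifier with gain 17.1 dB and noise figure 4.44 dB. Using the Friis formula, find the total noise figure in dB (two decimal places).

Convert to linear (a loss of L dB is a gain of −L dB): F_i = 10^(NF_i/10), G_i = 10^(G_i,dB/10)
  Stage 1: F_1 = 10^(0.853/10) = 1.217, G_1 = 10^(19.4/10) = 87.10
  Stage 2: F_2 = 10^(2.57/10) = 1.807, G_2 = 10^(21.9/10) = 154.9
  Stage 3: F_3 = 10^(4.44/10) = 2.780, G_3 = 10^(17.1/10) = 51.29
Friis cascade:
  F = 1.217 + (1.807 − 1)/87.10 + (2.780 − 1)/1.349×10⁴ = 1.226
NF = 10 log₁₀(1.226) = 0.89 dB

0.89 dB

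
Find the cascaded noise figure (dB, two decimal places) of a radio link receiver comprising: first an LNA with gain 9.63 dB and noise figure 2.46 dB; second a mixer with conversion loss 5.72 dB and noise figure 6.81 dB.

Convert to linear (a loss of L dB is a gain of −L dB): F_i = 10^(NF_i/10), G_i = 10^(G_i,dB/10)
  Stage 1: F_1 = 10^(2.46/10) = 1.762, G_1 = 10^(9.63/10) = 9.183
  Stage 2: F_2 = 10^(6.81/10) = 4.797, G_2 = 10^(−5.72/10) = 0.2679
Friis cascade:
  F = 1.762 + (4.797 − 1)/9.183 = 2.175
NF = 10 log₁₀(2.175) = 3.38 dB

3.38 dB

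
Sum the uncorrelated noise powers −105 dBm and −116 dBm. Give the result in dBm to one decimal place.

−104.7 dBm

Convert to linear, add, convert back:
P₁ = 3.16×10⁻¹⁴ W, P₂ = 2.51×10⁻¹⁵ W
P_tot = 3.41×10⁻¹⁴ W → 10 log₁₀(P_tot / 10⁻³) = −104.7 dBm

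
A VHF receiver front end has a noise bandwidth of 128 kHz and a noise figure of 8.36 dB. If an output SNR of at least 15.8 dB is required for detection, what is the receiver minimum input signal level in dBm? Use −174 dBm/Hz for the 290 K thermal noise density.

−98.8 dBm

Sensitivity = −174 + 10 log₁₀(B) + NF + SNR_min
= −174 + 51.07 + 8.36 + 15.8
= −98.77 dBm → −98.8 dBm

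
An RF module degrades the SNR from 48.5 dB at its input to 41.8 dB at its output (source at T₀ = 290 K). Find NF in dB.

NF (dB) = SNR_in(dB) − SNR_out(dB) when the source is at T₀
NF = 48.5 − 41.8 = 6.7 dB

6.7 dB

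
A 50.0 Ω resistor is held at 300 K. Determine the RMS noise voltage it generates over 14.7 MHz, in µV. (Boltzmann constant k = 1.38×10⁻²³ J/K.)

V_n = √(4kTRB)
4kTRB = 4 × 1.38×10⁻²³ × 300 × 5.00×10¹ × 1.47×10⁷ = 1.22×10⁻¹¹ V²
V_n = √(1.22×10⁻¹¹) = 3.49×10⁻⁶ V = 3.49 µV

3.49 µV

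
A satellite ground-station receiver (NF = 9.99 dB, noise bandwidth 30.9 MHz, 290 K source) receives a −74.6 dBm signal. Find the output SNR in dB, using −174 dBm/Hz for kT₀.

14.5 dB

Noise floor: N = −174 + 10 log₁₀(B) + NF
10 log₁₀(3.09×10⁷) = 74.9 dB
N = −174 + 74.9 + 9.99 = −89.11 dBm
SNR = P_sig − N = −74.6 − (−89.11) = 14.51 dB → 14.5 dB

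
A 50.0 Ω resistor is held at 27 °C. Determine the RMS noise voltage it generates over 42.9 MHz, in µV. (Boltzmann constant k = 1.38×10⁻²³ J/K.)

T = 27 °C + 273.15 = 300.15 K
V_n = √(4kTRB)
4kTRB = 4 × 1.38×10⁻²³ × 300.15 × 5.00×10¹ × 4.29×10⁷ = 3.55×10⁻¹¹ V²
V_n = √(3.55×10⁻¹¹) = 5.96×10⁻⁶ V = 5.96 µV

5.96 µV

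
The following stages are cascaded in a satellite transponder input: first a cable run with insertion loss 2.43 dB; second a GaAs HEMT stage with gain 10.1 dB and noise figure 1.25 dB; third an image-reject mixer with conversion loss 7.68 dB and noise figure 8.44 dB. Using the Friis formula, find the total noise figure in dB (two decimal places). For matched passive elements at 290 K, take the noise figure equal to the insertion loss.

5.26 dB

Convert to linear (a loss of L dB is a gain of −L dB): F_i = 10^(NF_i/10), G_i = 10^(G_i,dB/10)
  Stage 1: F_1 = 10^(2.43/10) = 1.750, G_1 = 10^(−2.43/10) = 0.5715
  Stage 2: F_2 = 10^(1.25/10) = 1.334, G_2 = 10^(10.1/10) = 10.23
  Stage 3: F_3 = 10^(8.44/10) = 6.982, G_3 = 10^(−7.68/10) = 0.1706
Friis cascade:
  F = 1.750 + (1.334 − 1)/0.5715 + (6.982 − 1)/5.848 = 3.356
NF = 10 log₁₀(3.356) = 5.26 dB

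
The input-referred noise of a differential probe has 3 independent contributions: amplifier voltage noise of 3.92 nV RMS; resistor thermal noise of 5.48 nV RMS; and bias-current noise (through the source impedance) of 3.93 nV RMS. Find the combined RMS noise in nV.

7.80 nV

Uncorrelated sources add in power (mean-square): V_tot = √(ΣV_i²)
V_tot = √[(3.92×10⁻⁹)² + (5.48×10⁻⁹)² + (3.93×10⁻⁹)²] = 7.80×10⁻⁹ V = 7.80 nV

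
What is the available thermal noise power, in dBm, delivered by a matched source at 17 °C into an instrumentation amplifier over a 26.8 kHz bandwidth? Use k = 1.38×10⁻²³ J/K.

−129.7 dBm

T = 17 °C + 273.15 = 290.15 K
P_n = kTB = 1.38×10⁻²³ × 290.15 × 2.68×10⁴ = 1.07×10⁻¹⁶ W
In dBm: 10 log₁₀(1.07×10⁻¹⁶ / 10⁻³) = −129.7 dBm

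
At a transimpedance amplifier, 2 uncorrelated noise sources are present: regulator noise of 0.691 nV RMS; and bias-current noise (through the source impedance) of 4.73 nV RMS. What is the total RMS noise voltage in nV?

4.78 nV

Uncorrelated sources add in power (mean-square): V_tot = √(ΣV_i²)
V_tot = √[(6.91×10⁻¹⁰)² + (4.73×10⁻⁹)²] = 4.78×10⁻⁹ V = 4.78 nV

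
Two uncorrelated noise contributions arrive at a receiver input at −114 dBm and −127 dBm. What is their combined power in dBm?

Convert to linear, add, convert back:
P₁ = 3.98×10⁻¹⁵ W, P₂ = 2.00×10⁻¹⁶ W
P_tot = 4.18×10⁻¹⁵ W → 10 log₁₀(P_tot / 10⁻³) = −113.8 dBm

−113.8 dBm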